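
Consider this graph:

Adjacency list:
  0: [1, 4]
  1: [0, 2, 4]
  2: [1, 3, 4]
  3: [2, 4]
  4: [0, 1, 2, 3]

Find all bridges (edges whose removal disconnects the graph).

No bridges found. The graph is 2-edge-connected (no single edge removal disconnects it).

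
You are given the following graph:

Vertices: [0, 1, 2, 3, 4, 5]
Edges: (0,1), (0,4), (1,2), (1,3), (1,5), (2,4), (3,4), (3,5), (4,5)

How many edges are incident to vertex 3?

Vertex 3 has neighbors [1, 4, 5], so deg(3) = 3.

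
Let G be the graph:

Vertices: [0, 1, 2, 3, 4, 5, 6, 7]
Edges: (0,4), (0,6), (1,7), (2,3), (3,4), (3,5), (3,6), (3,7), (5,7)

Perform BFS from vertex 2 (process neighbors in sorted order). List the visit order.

BFS from vertex 2 (neighbors processed in ascending order):
Visit order: 2, 3, 4, 5, 6, 7, 0, 1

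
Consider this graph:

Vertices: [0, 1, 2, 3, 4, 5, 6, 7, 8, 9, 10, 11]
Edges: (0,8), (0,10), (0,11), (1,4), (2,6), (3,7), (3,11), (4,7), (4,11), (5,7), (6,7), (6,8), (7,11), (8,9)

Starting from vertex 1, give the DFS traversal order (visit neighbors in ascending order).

DFS from vertex 1 (neighbors processed in ascending order):
Visit order: 1, 4, 7, 3, 11, 0, 8, 6, 2, 9, 10, 5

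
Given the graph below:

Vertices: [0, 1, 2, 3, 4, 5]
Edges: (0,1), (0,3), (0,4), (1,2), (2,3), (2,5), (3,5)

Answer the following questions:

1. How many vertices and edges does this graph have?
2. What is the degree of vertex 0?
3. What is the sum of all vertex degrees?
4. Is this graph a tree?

Count: 6 vertices, 7 edges.
Vertex 0 has neighbors [1, 3, 4], degree = 3.
Handshaking lemma: 2 * 7 = 14.
A tree on 6 vertices has 5 edges. This graph has 7 edges (2 extra). Not a tree.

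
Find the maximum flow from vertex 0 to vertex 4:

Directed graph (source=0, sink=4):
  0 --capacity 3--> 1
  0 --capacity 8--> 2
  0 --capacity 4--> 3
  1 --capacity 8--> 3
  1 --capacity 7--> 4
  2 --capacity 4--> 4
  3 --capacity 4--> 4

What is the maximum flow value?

Computing max flow:
  Flow on (0->1): 3/3
  Flow on (0->2): 4/8
  Flow on (0->3): 4/4
  Flow on (1->4): 3/7
  Flow on (2->4): 4/4
  Flow on (3->4): 4/4
Maximum flow = 11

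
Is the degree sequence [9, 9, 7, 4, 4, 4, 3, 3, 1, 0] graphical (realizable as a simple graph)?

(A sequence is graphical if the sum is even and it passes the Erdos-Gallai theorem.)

Sum of degrees = 44. Sum is even but fails Erdos-Gallai. The sequence is NOT graphical.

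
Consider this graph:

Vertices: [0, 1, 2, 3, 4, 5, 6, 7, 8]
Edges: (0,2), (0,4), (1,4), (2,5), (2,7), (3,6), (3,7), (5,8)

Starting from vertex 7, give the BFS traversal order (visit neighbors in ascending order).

BFS from vertex 7 (neighbors processed in ascending order):
Visit order: 7, 2, 3, 0, 5, 6, 4, 8, 1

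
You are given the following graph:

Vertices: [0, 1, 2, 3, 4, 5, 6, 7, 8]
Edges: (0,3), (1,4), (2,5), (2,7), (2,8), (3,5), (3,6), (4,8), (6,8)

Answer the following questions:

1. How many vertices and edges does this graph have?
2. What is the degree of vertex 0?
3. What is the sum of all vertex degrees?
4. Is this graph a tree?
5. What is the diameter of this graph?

Count: 9 vertices, 9 edges.
Vertex 0 has neighbors [3], degree = 1.
Handshaking lemma: 2 * 9 = 18.
A tree on 9 vertices has 8 edges. This graph has 9 edges (1 extra). Not a tree.
Diameter (longest shortest path) = 5.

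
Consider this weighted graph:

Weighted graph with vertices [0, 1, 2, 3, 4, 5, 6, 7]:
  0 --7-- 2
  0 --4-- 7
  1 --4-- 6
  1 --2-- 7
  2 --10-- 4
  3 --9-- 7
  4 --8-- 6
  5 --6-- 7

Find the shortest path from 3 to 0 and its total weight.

Using Dijkstra's algorithm from vertex 3:
Shortest path: 3 -> 7 -> 0
Total weight: 9 + 4 = 13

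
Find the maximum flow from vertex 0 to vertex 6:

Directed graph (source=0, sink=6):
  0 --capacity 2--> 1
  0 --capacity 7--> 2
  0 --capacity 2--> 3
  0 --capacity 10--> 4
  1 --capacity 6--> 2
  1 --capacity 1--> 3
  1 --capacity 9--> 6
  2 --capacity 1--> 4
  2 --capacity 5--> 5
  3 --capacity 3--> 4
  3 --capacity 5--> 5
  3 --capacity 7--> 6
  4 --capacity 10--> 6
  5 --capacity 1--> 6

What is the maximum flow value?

Computing max flow:
  Flow on (0->1): 2/2
  Flow on (0->2): 2/7
  Flow on (0->3): 2/2
  Flow on (0->4): 9/10
  Flow on (1->6): 2/9
  Flow on (2->4): 1/1
  Flow on (2->5): 1/5
  Flow on (3->6): 2/7
  Flow on (4->6): 10/10
  Flow on (5->6): 1/1
Maximum flow = 15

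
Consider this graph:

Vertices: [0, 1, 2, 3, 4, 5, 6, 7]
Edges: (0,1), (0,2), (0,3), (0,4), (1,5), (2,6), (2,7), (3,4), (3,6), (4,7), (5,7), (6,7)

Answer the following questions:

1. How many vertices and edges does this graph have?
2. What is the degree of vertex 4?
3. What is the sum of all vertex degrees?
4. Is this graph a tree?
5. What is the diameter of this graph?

Count: 8 vertices, 12 edges.
Vertex 4 has neighbors [0, 3, 7], degree = 3.
Handshaking lemma: 2 * 12 = 24.
A tree on 8 vertices has 7 edges. This graph has 12 edges (5 extra). Not a tree.
Diameter (longest shortest path) = 3.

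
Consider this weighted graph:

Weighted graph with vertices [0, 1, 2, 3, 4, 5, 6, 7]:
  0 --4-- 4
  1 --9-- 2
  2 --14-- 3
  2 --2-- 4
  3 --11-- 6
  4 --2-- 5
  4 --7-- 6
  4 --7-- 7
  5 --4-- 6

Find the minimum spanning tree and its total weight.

Applying Kruskal's algorithm (sort edges by weight, add if no cycle):
  Add (2,4) w=2
  Add (4,5) w=2
  Add (0,4) w=4
  Add (5,6) w=4
  Skip (4,6) w=7 (creates cycle)
  Add (4,7) w=7
  Add (1,2) w=9
  Add (3,6) w=11
  Skip (2,3) w=14 (creates cycle)
MST weight = 39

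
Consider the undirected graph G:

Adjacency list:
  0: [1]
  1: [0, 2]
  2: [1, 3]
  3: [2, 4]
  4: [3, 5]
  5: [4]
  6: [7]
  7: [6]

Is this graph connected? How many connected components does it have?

Checking connectivity: the graph has 2 connected component(s).
Components: [[0, 1, 2, 3, 4, 5], [6, 7]]. The graph is NOT connected.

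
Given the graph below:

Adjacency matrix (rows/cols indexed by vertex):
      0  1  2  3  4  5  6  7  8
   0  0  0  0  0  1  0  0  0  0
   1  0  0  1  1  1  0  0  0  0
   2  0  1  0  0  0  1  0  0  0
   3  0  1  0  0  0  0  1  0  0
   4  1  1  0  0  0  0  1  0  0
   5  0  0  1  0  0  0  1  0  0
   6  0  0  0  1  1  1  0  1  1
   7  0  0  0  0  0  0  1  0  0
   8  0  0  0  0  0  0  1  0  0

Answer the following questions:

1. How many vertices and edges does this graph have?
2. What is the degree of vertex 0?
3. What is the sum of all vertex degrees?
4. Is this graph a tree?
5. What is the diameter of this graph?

Count: 9 vertices, 10 edges.
Vertex 0 has neighbors [4], degree = 1.
Handshaking lemma: 2 * 10 = 20.
A tree on 9 vertices has 8 edges. This graph has 10 edges (2 extra). Not a tree.
Diameter (longest shortest path) = 3.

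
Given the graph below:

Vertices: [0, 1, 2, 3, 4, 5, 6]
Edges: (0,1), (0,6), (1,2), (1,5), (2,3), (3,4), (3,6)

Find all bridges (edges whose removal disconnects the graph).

A bridge is an edge whose removal increases the number of connected components.
Bridges found: (1,5), (3,4)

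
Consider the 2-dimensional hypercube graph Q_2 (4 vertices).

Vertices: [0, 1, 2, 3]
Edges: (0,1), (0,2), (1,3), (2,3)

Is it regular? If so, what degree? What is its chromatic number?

In Q_2, every vertex has exactly 2 neighbors (flip one of 2 bits), so it is 2-regular.
Q_2 is bipartite (partition by bit-parity), so chromatic number = 2.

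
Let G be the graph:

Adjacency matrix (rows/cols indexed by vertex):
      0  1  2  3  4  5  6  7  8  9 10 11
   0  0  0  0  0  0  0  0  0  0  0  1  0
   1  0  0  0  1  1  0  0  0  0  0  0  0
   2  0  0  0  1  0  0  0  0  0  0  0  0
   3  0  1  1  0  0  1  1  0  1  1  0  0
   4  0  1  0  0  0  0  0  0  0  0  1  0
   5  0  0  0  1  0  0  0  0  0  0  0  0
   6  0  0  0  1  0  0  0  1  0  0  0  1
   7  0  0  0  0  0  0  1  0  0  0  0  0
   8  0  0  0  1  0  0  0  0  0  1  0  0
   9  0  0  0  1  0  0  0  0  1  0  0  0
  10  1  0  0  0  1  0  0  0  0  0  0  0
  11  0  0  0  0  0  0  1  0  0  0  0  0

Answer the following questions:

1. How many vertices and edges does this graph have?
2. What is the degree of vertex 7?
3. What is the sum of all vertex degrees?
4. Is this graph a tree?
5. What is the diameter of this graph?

Count: 12 vertices, 12 edges.
Vertex 7 has neighbors [6], degree = 1.
Handshaking lemma: 2 * 12 = 24.
A tree on 12 vertices has 11 edges. This graph has 12 edges (1 extra). Not a tree.
Diameter (longest shortest path) = 6.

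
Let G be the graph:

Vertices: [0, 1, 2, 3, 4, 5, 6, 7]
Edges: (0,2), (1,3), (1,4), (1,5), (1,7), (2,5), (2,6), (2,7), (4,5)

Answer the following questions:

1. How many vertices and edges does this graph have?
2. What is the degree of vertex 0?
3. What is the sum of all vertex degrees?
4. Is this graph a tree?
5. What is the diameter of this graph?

Count: 8 vertices, 9 edges.
Vertex 0 has neighbors [2], degree = 1.
Handshaking lemma: 2 * 9 = 18.
A tree on 8 vertices has 7 edges. This graph has 9 edges (2 extra). Not a tree.
Diameter (longest shortest path) = 4.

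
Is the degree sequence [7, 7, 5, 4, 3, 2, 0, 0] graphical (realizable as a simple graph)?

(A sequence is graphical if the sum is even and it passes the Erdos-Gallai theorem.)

Sum of degrees = 28. Sum is even but fails Erdos-Gallai. The sequence is NOT graphical.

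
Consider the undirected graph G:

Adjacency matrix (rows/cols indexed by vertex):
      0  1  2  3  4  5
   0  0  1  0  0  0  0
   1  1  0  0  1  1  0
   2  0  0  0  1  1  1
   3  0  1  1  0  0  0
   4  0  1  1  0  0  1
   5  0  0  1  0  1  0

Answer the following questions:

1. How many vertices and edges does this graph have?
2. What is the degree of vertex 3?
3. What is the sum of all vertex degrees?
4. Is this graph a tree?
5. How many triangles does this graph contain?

Count: 6 vertices, 7 edges.
Vertex 3 has neighbors [1, 2], degree = 2.
Handshaking lemma: 2 * 7 = 14.
A tree on 6 vertices has 5 edges. This graph has 7 edges (2 extra). Not a tree.
Number of triangles = 1.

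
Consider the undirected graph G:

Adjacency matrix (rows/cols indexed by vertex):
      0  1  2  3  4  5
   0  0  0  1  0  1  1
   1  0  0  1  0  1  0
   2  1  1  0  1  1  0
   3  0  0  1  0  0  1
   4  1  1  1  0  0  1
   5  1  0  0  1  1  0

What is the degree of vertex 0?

Vertex 0 has neighbors [2, 4, 5], so deg(0) = 3.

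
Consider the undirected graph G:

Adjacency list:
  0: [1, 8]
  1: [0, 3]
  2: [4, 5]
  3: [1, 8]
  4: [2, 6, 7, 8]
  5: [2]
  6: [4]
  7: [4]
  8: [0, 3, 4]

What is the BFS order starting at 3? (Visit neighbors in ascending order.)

BFS from vertex 3 (neighbors processed in ascending order):
Visit order: 3, 1, 8, 0, 4, 2, 6, 7, 5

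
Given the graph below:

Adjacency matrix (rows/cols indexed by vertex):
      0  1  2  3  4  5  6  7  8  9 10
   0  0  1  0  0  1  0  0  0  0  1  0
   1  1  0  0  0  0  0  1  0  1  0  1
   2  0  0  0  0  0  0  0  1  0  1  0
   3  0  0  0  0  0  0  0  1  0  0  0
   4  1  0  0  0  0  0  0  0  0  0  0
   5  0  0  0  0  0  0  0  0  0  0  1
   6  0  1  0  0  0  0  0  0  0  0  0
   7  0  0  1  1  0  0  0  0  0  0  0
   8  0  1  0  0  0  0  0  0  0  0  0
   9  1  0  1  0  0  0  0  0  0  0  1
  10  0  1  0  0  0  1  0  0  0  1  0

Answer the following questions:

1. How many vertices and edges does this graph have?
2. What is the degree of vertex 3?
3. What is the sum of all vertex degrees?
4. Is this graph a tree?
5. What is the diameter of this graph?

Count: 11 vertices, 11 edges.
Vertex 3 has neighbors [7], degree = 1.
Handshaking lemma: 2 * 11 = 22.
A tree on 11 vertices has 10 edges. This graph has 11 edges (1 extra). Not a tree.
Diameter (longest shortest path) = 6.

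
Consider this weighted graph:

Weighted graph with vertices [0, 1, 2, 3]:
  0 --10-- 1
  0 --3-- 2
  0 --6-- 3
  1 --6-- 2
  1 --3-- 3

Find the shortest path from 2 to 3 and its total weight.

Using Dijkstra's algorithm from vertex 2:
Shortest path: 2 -> 0 -> 3
Total weight: 3 + 6 = 9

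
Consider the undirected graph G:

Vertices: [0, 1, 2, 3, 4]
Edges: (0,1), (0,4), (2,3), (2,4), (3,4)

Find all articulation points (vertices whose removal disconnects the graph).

An articulation point is a vertex whose removal disconnects the graph.
Articulation points: [0, 4]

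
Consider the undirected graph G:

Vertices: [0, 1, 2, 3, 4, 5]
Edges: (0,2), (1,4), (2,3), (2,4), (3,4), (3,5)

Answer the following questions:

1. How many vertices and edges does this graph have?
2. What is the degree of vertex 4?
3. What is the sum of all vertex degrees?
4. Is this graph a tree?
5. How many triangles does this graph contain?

Count: 6 vertices, 6 edges.
Vertex 4 has neighbors [1, 2, 3], degree = 3.
Handshaking lemma: 2 * 6 = 12.
A tree on 6 vertices has 5 edges. This graph has 6 edges (1 extra). Not a tree.
Number of triangles = 1.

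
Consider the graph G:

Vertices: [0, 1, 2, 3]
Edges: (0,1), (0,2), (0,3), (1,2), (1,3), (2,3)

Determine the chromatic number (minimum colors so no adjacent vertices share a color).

The graph has a maximum clique of size 4 (lower bound on chromatic number).
A valid 4-coloring: {0: 0, 1: 1, 2: 2, 3: 3}.
Chromatic number = 4.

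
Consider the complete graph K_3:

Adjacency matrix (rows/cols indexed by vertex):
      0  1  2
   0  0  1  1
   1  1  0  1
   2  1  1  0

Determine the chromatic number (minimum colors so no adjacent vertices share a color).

In K_3, every vertex is adjacent to every other vertex.
Each vertex needs a unique color.
Chromatic number = 3.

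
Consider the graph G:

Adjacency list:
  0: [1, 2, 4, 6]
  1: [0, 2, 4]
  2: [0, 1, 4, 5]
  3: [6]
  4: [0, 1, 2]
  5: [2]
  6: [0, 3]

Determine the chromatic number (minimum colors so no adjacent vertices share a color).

The graph has a maximum clique of size 4 (lower bound on chromatic number).
A valid 4-coloring: {0: 0, 1: 2, 2: 1, 3: 0, 4: 3, 5: 0, 6: 1}.
Chromatic number = 4.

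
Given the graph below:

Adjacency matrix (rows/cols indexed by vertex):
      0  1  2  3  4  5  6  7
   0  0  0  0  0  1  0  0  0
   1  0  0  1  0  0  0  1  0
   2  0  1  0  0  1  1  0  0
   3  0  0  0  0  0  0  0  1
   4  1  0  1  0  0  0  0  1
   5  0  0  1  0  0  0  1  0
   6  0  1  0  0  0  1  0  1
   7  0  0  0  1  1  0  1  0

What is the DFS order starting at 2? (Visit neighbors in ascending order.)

DFS from vertex 2 (neighbors processed in ascending order):
Visit order: 2, 1, 6, 5, 7, 3, 4, 0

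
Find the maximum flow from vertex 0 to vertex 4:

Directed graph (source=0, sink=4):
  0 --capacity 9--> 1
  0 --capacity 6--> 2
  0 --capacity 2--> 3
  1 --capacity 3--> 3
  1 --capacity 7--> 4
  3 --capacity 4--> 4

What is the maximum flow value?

Computing max flow:
  Flow on (0->1): 9/9
  Flow on (0->3): 2/2
  Flow on (1->3): 2/3
  Flow on (1->4): 7/7
  Flow on (3->4): 4/4
Maximum flow = 11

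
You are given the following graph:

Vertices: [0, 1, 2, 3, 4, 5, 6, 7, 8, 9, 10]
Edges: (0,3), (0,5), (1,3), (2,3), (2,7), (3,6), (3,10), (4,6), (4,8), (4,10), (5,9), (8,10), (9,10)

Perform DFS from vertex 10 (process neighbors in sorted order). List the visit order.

DFS from vertex 10 (neighbors processed in ascending order):
Visit order: 10, 3, 0, 5, 9, 1, 2, 7, 6, 4, 8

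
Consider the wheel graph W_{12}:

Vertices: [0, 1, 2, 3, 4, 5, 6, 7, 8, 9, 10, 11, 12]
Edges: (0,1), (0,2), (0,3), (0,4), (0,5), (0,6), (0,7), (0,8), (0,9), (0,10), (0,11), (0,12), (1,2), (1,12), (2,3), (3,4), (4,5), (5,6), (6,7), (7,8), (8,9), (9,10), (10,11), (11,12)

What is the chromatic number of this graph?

W_{12} = C_{12} plus a hub adjacent to every cycle vertex.
The outer cycle needs 2 colors (even cycle); the hub is adjacent to all of them so needs a fresh color.
Chromatic number = 2 + 1 = 3.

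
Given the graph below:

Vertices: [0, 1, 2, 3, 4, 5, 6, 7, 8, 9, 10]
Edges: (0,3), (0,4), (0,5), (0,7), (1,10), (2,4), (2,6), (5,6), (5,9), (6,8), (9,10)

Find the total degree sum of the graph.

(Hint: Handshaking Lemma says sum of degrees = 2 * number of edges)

Count edges: 11 edges.
By Handshaking Lemma: sum of degrees = 2 * 11 = 22.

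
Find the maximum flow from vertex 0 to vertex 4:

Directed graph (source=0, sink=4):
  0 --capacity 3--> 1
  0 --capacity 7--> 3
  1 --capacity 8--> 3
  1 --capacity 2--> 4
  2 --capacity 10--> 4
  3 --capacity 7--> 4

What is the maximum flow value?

Computing max flow:
  Flow on (0->1): 2/3
  Flow on (0->3): 7/7
  Flow on (1->4): 2/2
  Flow on (3->4): 7/7
Maximum flow = 9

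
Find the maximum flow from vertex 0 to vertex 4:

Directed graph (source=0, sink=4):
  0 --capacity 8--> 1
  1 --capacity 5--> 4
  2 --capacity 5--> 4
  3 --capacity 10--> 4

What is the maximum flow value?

Computing max flow:
  Flow on (0->1): 5/8
  Flow on (1->4): 5/5
Maximum flow = 5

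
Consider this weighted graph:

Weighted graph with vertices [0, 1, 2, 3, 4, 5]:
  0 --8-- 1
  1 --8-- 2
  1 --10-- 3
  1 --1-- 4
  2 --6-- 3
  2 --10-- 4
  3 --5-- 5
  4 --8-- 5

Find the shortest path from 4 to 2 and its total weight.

Using Dijkstra's algorithm from vertex 4:
Shortest path: 4 -> 1 -> 2
Total weight: 1 + 8 = 9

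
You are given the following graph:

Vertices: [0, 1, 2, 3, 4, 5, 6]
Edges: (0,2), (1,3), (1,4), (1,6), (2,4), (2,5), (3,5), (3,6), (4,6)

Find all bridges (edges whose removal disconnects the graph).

A bridge is an edge whose removal increases the number of connected components.
Bridges found: (0,2)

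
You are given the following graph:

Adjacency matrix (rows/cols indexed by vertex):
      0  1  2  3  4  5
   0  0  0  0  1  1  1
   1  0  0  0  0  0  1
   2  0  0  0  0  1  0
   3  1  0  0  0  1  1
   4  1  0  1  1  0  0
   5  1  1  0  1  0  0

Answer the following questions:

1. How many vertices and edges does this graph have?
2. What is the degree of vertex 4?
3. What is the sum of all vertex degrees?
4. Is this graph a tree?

Count: 6 vertices, 7 edges.
Vertex 4 has neighbors [0, 2, 3], degree = 3.
Handshaking lemma: 2 * 7 = 14.
A tree on 6 vertices has 5 edges. This graph has 7 edges (2 extra). Not a tree.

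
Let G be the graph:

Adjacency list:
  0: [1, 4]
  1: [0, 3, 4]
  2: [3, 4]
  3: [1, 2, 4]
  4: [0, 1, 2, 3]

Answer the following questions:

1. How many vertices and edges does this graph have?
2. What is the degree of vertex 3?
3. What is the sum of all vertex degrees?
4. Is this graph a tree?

Count: 5 vertices, 7 edges.
Vertex 3 has neighbors [1, 2, 4], degree = 3.
Handshaking lemma: 2 * 7 = 14.
A tree on 5 vertices has 4 edges. This graph has 7 edges (3 extra). Not a tree.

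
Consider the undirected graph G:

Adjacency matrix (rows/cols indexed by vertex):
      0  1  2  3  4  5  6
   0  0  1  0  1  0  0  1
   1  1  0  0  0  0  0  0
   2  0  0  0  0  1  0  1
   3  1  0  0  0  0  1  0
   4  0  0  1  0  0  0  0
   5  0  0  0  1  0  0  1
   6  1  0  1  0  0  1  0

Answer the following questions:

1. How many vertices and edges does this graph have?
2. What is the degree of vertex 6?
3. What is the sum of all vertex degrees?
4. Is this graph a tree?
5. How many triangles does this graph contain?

Count: 7 vertices, 7 edges.
Vertex 6 has neighbors [0, 2, 5], degree = 3.
Handshaking lemma: 2 * 7 = 14.
A tree on 7 vertices has 6 edges. This graph has 7 edges (1 extra). Not a tree.
Number of triangles = 0.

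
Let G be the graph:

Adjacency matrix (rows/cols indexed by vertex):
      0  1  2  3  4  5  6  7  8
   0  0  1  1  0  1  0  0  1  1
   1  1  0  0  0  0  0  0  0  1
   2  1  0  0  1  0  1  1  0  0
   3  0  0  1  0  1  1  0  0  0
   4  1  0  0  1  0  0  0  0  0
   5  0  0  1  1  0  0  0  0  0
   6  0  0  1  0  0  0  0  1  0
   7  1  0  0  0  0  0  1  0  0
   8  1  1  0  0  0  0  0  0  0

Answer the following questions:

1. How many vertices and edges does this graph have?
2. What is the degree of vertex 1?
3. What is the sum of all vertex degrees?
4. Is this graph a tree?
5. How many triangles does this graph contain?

Count: 9 vertices, 12 edges.
Vertex 1 has neighbors [0, 8], degree = 2.
Handshaking lemma: 2 * 12 = 24.
A tree on 9 vertices has 8 edges. This graph has 12 edges (4 extra). Not a tree.
Number of triangles = 2.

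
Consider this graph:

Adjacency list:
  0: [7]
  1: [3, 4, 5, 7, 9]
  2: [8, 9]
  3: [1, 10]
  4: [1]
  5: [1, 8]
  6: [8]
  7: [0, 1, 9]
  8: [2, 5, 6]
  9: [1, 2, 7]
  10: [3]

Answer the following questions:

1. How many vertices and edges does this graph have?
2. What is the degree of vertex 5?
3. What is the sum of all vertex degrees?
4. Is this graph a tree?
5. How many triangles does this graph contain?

Count: 11 vertices, 12 edges.
Vertex 5 has neighbors [1, 8], degree = 2.
Handshaking lemma: 2 * 12 = 24.
A tree on 11 vertices has 10 edges. This graph has 12 edges (2 extra). Not a tree.
Number of triangles = 1.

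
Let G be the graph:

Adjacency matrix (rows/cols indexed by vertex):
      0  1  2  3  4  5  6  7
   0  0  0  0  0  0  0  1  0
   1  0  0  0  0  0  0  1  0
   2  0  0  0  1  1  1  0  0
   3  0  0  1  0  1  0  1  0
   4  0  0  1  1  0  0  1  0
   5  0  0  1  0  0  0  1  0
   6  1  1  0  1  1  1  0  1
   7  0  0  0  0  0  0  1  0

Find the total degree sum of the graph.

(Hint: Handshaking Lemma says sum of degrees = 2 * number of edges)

Count edges: 10 edges.
By Handshaking Lemma: sum of degrees = 2 * 10 = 20.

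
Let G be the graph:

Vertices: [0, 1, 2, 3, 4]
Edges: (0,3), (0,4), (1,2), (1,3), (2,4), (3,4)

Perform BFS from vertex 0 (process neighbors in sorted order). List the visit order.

BFS from vertex 0 (neighbors processed in ascending order):
Visit order: 0, 3, 4, 1, 2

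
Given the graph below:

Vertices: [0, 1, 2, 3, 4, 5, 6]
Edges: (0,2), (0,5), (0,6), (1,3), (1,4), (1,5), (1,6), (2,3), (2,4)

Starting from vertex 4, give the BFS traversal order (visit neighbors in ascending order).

BFS from vertex 4 (neighbors processed in ascending order):
Visit order: 4, 1, 2, 3, 5, 6, 0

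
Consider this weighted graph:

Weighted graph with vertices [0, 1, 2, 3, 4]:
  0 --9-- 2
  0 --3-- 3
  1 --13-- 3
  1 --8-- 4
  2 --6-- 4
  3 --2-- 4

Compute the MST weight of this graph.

Applying Kruskal's algorithm (sort edges by weight, add if no cycle):
  Add (3,4) w=2
  Add (0,3) w=3
  Add (2,4) w=6
  Add (1,4) w=8
  Skip (0,2) w=9 (creates cycle)
  Skip (1,3) w=13 (creates cycle)
MST weight = 19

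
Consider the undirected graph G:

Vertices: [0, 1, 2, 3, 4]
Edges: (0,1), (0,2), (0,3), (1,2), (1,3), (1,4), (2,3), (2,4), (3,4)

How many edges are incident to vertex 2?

Vertex 2 has neighbors [0, 1, 3, 4], so deg(2) = 4.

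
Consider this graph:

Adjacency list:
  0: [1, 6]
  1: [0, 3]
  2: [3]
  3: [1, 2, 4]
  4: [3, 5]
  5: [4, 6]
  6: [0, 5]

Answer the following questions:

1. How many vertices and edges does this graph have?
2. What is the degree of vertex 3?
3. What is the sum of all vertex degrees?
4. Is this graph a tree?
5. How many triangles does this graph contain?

Count: 7 vertices, 7 edges.
Vertex 3 has neighbors [1, 2, 4], degree = 3.
Handshaking lemma: 2 * 7 = 14.
A tree on 7 vertices has 6 edges. This graph has 7 edges (1 extra). Not a tree.
Number of triangles = 0.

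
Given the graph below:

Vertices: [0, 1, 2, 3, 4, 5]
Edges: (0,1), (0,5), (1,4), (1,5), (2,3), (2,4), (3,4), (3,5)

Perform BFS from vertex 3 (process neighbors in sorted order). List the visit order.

BFS from vertex 3 (neighbors processed in ascending order):
Visit order: 3, 2, 4, 5, 1, 0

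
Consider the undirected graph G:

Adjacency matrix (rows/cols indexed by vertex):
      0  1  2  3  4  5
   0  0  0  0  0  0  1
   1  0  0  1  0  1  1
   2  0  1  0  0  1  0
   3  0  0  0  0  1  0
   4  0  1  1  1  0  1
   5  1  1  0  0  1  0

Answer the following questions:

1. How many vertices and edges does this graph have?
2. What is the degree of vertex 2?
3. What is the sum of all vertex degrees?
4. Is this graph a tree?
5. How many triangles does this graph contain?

Count: 6 vertices, 7 edges.
Vertex 2 has neighbors [1, 4], degree = 2.
Handshaking lemma: 2 * 7 = 14.
A tree on 6 vertices has 5 edges. This graph has 7 edges (2 extra). Not a tree.
Number of triangles = 2.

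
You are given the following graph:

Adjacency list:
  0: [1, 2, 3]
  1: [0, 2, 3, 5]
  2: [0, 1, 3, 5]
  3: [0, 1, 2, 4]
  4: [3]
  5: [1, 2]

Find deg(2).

Vertex 2 has neighbors [0, 1, 3, 5], so deg(2) = 4.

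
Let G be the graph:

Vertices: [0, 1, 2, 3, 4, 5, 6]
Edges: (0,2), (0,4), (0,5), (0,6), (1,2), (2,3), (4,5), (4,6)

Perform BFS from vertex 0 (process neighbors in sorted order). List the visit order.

BFS from vertex 0 (neighbors processed in ascending order):
Visit order: 0, 2, 4, 5, 6, 1, 3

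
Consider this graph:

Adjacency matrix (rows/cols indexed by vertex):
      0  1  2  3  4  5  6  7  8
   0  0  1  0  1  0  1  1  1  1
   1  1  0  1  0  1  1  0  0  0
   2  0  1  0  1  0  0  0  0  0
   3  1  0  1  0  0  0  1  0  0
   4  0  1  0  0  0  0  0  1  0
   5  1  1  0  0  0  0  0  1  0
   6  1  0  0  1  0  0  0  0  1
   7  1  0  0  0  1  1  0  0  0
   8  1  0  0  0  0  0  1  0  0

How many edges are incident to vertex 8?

Vertex 8 has neighbors [0, 6], so deg(8) = 2.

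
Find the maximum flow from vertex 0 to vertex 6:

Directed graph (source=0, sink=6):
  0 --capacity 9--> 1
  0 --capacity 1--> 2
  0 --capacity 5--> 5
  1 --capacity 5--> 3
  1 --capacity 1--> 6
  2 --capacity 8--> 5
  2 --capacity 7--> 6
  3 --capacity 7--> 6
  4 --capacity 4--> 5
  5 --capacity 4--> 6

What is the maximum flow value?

Computing max flow:
  Flow on (0->1): 6/9
  Flow on (0->2): 1/1
  Flow on (0->5): 4/5
  Flow on (1->3): 5/5
  Flow on (1->6): 1/1
  Flow on (2->6): 1/7
  Flow on (3->6): 5/7
  Flow on (5->6): 4/4
Maximum flow = 11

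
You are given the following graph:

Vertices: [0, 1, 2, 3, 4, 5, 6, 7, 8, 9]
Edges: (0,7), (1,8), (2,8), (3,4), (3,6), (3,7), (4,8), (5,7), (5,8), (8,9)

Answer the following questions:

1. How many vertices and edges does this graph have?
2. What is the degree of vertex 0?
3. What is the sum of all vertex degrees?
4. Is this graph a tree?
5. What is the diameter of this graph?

Count: 10 vertices, 10 edges.
Vertex 0 has neighbors [7], degree = 1.
Handshaking lemma: 2 * 10 = 20.
A tree on 10 vertices has 9 edges. This graph has 10 edges (1 extra). Not a tree.
Diameter (longest shortest path) = 4.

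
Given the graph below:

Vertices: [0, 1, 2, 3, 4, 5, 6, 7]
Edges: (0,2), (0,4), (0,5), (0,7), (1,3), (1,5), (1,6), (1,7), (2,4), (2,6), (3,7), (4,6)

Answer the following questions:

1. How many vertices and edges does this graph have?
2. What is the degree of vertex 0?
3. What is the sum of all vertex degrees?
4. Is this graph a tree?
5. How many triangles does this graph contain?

Count: 8 vertices, 12 edges.
Vertex 0 has neighbors [2, 4, 5, 7], degree = 4.
Handshaking lemma: 2 * 12 = 24.
A tree on 8 vertices has 7 edges. This graph has 12 edges (5 extra). Not a tree.
Number of triangles = 3.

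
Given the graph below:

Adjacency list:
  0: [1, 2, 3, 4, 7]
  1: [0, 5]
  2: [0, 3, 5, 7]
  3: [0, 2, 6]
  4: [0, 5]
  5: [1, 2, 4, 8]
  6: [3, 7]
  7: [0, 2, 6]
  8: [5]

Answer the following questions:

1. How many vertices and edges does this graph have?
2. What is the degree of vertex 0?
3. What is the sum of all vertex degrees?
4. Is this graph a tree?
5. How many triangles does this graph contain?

Count: 9 vertices, 13 edges.
Vertex 0 has neighbors [1, 2, 3, 4, 7], degree = 5.
Handshaking lemma: 2 * 13 = 26.
A tree on 9 vertices has 8 edges. This graph has 13 edges (5 extra). Not a tree.
Number of triangles = 2.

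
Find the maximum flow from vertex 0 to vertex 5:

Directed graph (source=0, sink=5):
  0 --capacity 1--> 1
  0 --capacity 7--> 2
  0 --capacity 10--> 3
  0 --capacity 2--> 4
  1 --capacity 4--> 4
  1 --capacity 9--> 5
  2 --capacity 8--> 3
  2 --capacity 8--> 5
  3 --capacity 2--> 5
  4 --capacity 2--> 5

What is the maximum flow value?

Computing max flow:
  Flow on (0->1): 1/1
  Flow on (0->2): 7/7
  Flow on (0->3): 2/10
  Flow on (0->4): 2/2
  Flow on (1->5): 1/9
  Flow on (2->5): 7/8
  Flow on (3->5): 2/2
  Flow on (4->5): 2/2
Maximum flow = 12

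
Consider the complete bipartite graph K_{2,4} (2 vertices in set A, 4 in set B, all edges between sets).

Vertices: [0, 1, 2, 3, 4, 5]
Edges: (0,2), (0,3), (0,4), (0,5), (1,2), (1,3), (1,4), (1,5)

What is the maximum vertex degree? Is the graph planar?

Set-A vertices have degree 4; set-B vertices have degree 2. Maximum degree = max(2,4) = 4.
min(2,4) <= 2, so K_{2,4} avoids a K_{3,3} subdivision and is planar.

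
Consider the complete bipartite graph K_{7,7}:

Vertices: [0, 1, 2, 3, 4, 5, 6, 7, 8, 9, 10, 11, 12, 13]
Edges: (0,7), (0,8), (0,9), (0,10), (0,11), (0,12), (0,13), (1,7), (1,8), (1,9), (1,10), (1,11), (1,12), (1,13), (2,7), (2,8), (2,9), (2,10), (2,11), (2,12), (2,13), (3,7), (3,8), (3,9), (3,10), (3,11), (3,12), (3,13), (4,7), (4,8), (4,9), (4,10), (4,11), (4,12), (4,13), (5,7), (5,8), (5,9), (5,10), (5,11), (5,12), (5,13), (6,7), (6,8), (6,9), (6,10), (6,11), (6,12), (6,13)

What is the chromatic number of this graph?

K_{7,7} is bipartite: vertices split into two independent sets of size 7 and 7.
Color one set 0, the other 1. No adjacent vertices share a color.
Chromatic number = 2.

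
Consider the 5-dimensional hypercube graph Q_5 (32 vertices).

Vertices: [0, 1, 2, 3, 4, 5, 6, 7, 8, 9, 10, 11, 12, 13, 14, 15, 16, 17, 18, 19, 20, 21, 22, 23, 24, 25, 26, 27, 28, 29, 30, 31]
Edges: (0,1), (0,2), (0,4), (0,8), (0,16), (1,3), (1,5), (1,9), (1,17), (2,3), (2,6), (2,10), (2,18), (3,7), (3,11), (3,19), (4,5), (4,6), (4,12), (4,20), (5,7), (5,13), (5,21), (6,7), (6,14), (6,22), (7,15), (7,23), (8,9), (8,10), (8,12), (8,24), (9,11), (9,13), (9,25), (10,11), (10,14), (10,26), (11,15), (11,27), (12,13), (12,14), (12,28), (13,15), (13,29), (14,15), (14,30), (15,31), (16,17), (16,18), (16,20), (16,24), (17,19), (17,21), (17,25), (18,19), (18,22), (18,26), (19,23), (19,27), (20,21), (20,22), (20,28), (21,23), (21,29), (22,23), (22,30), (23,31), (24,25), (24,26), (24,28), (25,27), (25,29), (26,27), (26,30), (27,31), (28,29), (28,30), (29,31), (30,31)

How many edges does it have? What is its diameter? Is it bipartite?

The 5-dimensional hypercube Q_5 has 32 vertices and each vertex has degree 5.
Total edges = 32 * 5 / 2 = 80.
Diameter = 5 (max Hamming distance between binary labels).
Hypercubes are bipartite (partition by parity of binary representation).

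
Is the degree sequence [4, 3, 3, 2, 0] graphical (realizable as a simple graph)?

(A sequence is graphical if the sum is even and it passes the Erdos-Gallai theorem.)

Sum of degrees = 12. Sum is even but fails Erdos-Gallai. The sequence is NOT graphical.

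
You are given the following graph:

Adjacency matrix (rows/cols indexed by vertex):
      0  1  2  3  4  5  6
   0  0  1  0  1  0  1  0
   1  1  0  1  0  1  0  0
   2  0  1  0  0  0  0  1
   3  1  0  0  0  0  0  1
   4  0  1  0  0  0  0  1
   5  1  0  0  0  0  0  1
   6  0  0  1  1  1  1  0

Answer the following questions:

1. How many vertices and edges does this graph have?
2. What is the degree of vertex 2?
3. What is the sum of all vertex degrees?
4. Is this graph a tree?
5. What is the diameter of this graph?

Count: 7 vertices, 9 edges.
Vertex 2 has neighbors [1, 6], degree = 2.
Handshaking lemma: 2 * 9 = 18.
A tree on 7 vertices has 6 edges. This graph has 9 edges (3 extra). Not a tree.
Diameter (longest shortest path) = 2.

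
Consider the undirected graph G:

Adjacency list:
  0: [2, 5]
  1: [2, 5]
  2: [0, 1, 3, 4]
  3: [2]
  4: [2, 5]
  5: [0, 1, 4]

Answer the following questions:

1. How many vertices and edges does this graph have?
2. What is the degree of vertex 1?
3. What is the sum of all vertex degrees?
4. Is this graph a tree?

Count: 6 vertices, 7 edges.
Vertex 1 has neighbors [2, 5], degree = 2.
Handshaking lemma: 2 * 7 = 14.
A tree on 6 vertices has 5 edges. This graph has 7 edges (2 extra). Not a tree.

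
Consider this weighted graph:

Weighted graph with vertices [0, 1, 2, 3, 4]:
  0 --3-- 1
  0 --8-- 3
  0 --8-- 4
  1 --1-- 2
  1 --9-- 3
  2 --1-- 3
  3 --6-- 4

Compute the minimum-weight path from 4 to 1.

Using Dijkstra's algorithm from vertex 4:
Shortest path: 4 -> 3 -> 2 -> 1
Total weight: 6 + 1 + 1 = 8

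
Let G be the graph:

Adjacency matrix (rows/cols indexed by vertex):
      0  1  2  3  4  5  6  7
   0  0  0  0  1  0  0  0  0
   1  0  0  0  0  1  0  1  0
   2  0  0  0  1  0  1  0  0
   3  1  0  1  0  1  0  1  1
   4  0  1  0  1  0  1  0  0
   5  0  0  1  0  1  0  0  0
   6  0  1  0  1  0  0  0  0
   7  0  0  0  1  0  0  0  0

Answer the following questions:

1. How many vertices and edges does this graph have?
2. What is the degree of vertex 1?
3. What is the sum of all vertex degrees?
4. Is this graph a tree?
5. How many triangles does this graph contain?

Count: 8 vertices, 9 edges.
Vertex 1 has neighbors [4, 6], degree = 2.
Handshaking lemma: 2 * 9 = 18.
A tree on 8 vertices has 7 edges. This graph has 9 edges (2 extra). Not a tree.
Number of triangles = 0.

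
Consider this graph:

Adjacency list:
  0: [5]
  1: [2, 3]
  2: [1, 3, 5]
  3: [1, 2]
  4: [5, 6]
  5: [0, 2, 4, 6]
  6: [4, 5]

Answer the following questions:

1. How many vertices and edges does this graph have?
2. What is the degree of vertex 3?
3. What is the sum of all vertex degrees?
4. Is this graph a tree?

Count: 7 vertices, 8 edges.
Vertex 3 has neighbors [1, 2], degree = 2.
Handshaking lemma: 2 * 8 = 16.
A tree on 7 vertices has 6 edges. This graph has 8 edges (2 extra). Not a tree.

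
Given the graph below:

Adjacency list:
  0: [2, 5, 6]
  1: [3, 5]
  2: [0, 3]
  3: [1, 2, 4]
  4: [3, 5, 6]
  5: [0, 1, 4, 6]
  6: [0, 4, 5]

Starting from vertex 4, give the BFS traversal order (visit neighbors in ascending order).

BFS from vertex 4 (neighbors processed in ascending order):
Visit order: 4, 3, 5, 6, 1, 2, 0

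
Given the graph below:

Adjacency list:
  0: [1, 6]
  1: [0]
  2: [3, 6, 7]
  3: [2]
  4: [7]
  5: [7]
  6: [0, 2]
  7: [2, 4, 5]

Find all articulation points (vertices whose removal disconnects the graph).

An articulation point is a vertex whose removal disconnects the graph.
Articulation points: [0, 2, 6, 7]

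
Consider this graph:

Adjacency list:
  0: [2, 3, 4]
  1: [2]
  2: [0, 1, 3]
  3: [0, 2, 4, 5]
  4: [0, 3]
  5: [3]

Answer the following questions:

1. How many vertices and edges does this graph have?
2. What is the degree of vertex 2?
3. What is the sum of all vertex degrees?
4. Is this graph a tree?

Count: 6 vertices, 7 edges.
Vertex 2 has neighbors [0, 1, 3], degree = 3.
Handshaking lemma: 2 * 7 = 14.
A tree on 6 vertices has 5 edges. This graph has 7 edges (2 extra). Not a tree.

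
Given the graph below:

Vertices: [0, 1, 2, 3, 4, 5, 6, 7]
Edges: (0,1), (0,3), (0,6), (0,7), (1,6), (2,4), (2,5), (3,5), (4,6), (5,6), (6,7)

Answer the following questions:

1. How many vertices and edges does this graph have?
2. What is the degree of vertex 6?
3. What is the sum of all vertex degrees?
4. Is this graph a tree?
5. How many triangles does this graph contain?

Count: 8 vertices, 11 edges.
Vertex 6 has neighbors [0, 1, 4, 5, 7], degree = 5.
Handshaking lemma: 2 * 11 = 22.
A tree on 8 vertices has 7 edges. This graph has 11 edges (4 extra). Not a tree.
Number of triangles = 2.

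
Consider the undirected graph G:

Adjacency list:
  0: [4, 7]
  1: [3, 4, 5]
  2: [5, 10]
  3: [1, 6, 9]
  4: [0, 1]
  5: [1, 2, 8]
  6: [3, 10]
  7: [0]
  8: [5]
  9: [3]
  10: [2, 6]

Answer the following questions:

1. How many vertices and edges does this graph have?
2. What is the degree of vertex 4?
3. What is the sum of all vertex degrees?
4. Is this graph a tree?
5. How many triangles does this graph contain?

Count: 11 vertices, 11 edges.
Vertex 4 has neighbors [0, 1], degree = 2.
Handshaking lemma: 2 * 11 = 22.
A tree on 11 vertices has 10 edges. This graph has 11 edges (1 extra). Not a tree.
Number of triangles = 0.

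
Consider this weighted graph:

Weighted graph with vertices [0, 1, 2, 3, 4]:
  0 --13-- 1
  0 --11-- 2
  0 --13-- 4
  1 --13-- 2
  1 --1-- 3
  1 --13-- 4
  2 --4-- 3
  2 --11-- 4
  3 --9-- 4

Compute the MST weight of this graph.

Applying Kruskal's algorithm (sort edges by weight, add if no cycle):
  Add (1,3) w=1
  Add (2,3) w=4
  Add (3,4) w=9
  Add (0,2) w=11
  Skip (2,4) w=11 (creates cycle)
  Skip (0,4) w=13 (creates cycle)
  Skip (0,1) w=13 (creates cycle)
  Skip (1,2) w=13 (creates cycle)
  Skip (1,4) w=13 (creates cycle)
MST weight = 25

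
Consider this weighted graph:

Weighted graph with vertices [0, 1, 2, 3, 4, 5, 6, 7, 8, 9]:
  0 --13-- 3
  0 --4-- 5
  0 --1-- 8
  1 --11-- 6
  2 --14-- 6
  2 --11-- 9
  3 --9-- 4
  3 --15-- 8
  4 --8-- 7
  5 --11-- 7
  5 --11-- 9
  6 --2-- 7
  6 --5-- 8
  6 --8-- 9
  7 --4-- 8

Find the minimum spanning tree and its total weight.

Applying Kruskal's algorithm (sort edges by weight, add if no cycle):
  Add (0,8) w=1
  Add (6,7) w=2
  Add (0,5) w=4
  Add (7,8) w=4
  Skip (6,8) w=5 (creates cycle)
  Add (4,7) w=8
  Add (6,9) w=8
  Add (3,4) w=9
  Add (1,6) w=11
  Add (2,9) w=11
  Skip (5,7) w=11 (creates cycle)
  Skip (5,9) w=11 (creates cycle)
  Skip (0,3) w=13 (creates cycle)
  Skip (2,6) w=14 (creates cycle)
  Skip (3,8) w=15 (creates cycle)
MST weight = 58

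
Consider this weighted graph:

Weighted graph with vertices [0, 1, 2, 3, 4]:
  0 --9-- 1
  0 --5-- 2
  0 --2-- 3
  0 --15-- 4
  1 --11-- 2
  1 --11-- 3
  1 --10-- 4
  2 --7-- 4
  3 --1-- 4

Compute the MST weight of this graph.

Applying Kruskal's algorithm (sort edges by weight, add if no cycle):
  Add (3,4) w=1
  Add (0,3) w=2
  Add (0,2) w=5
  Skip (2,4) w=7 (creates cycle)
  Add (0,1) w=9
  Skip (1,4) w=10 (creates cycle)
  Skip (1,2) w=11 (creates cycle)
  Skip (1,3) w=11 (creates cycle)
  Skip (0,4) w=15 (creates cycle)
MST weight = 17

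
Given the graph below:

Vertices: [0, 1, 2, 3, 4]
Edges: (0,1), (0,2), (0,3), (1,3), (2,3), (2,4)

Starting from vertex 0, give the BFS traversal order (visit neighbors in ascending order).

BFS from vertex 0 (neighbors processed in ascending order):
Visit order: 0, 1, 2, 3, 4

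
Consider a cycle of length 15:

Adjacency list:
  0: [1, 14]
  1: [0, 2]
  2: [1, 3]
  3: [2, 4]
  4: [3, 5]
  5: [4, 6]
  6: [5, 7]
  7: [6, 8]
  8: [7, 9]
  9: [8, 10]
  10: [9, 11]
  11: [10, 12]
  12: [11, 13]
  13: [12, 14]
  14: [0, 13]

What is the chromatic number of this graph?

This is an odd cycle (C_15). Odd cycles are not bipartite (any 2-coloring forces two adjacent vertices to match), and 3 colors suffice.
Chromatic number = 3.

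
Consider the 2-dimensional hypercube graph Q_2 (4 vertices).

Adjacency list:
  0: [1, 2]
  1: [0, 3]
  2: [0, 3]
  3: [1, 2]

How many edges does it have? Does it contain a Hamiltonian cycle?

Q_2 has 4 * 2 / 2 = 4 edges.
Q_2 (d >= 2) always has a Hamiltonian cycle: a 2-bit cyclic Gray code visits every vertex exactly once and returns to the start.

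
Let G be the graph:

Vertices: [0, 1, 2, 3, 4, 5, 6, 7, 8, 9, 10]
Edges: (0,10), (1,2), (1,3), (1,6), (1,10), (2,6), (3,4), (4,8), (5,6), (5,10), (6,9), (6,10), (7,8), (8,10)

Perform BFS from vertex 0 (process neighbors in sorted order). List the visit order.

BFS from vertex 0 (neighbors processed in ascending order):
Visit order: 0, 10, 1, 5, 6, 8, 2, 3, 9, 4, 7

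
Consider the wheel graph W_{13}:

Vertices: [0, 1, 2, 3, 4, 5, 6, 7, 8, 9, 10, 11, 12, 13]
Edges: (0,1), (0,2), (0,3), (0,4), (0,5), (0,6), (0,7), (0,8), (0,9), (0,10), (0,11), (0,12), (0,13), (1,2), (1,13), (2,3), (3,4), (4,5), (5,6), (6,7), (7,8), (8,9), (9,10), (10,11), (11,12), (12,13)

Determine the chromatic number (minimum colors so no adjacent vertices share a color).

W_{13} = C_{13} plus a hub adjacent to every cycle vertex.
The outer cycle needs 3 colors (odd cycle); the hub is adjacent to all of them so needs a fresh color.
Chromatic number = 3 + 1 = 4.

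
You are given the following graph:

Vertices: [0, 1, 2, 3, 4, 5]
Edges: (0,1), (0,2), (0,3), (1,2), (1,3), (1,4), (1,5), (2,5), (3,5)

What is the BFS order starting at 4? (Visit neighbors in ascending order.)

BFS from vertex 4 (neighbors processed in ascending order):
Visit order: 4, 1, 0, 2, 3, 5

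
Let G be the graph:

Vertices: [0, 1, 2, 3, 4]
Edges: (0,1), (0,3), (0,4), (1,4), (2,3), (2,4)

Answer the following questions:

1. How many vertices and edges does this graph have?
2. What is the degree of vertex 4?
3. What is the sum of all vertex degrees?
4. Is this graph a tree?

Count: 5 vertices, 6 edges.
Vertex 4 has neighbors [0, 1, 2], degree = 3.
Handshaking lemma: 2 * 6 = 12.
A tree on 5 vertices has 4 edges. This graph has 6 edges (2 extra). Not a tree.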